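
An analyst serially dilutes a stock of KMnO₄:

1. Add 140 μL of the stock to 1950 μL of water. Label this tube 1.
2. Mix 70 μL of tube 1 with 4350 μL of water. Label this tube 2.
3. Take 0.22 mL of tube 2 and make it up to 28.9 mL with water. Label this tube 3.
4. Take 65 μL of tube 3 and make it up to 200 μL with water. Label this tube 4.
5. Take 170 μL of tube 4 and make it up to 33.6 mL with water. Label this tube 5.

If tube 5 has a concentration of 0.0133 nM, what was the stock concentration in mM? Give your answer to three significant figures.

Step 1: 140 μL + 1950 μL = 2090 μL total → factor 2090/140 = 14.929
Step 2: 70 μL + 4350 μL = 4420 μL total → factor 4420/70 = 63.143
Step 3: 0.22 mL brought to 28.9 mL → factor 28.9/0.22 = 131.36
Step 4: 65 μL brought to 200 μL → factor 200/65 = 3.0769
Step 5: 170 μL brought to 33.6 mL → factor 33600/170 = 197.65
Overall dilution factor = 14.929 × 63.143 × 131.36 × 3.0769 × 197.65 = 7.5305 × 10^7
Stock = 0.0133 nM × 7.5305 × 10^7 = 1.002 × 10^6 nM = 1.00 mM

1.00 mM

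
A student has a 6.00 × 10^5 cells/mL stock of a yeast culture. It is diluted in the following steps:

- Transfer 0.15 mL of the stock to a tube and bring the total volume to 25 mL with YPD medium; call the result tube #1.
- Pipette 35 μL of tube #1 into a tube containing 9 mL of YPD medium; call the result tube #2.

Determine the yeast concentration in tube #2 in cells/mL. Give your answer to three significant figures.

13.9 cells/mL

Step 1: 0.15 mL brought to 25 mL → factor 25/0.15 = 166.67
Step 2: 35 μL + 9 mL = 9035 μL total → factor 9035/35 = 258.14
Overall dilution factor = 166.67 × 258.14 = 43024
Final = 6.00 × 10^5 cells/mL / 43024 = 13.9 cells/mL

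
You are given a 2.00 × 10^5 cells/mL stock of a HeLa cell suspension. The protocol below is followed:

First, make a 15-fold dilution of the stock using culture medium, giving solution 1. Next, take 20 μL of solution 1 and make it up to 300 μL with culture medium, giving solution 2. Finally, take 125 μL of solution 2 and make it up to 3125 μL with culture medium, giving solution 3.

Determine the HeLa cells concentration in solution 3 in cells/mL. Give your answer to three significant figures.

Step 1: 15-fold → factor 15
Step 2: 20 μL brought to 300 μL → factor 300/20 = 15
Step 3: 125 μL brought to 3125 μL → factor 3125/125 = 25
Overall dilution factor = 15 × 15 × 25 = 5625
Final = 2.00 × 10^5 cells/mL / 5625 = 35.6 cells/mL

35.6 cells/mL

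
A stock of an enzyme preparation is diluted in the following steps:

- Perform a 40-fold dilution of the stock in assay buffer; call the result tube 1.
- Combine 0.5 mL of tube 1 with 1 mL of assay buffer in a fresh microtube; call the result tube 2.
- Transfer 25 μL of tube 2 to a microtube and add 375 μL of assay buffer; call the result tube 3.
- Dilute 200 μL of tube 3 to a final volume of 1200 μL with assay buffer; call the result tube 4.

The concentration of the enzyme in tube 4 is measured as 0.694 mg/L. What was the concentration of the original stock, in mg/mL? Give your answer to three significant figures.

7.99 mg/mL

Step 1: 40-fold → factor 40
Step 2: 0.5 mL + 1 mL = 1.5 mL total → factor 1.5/0.5 = 3
Step 3: 25 μL + 375 μL = 400 μL total → factor 400/25 = 16
Step 4: 200 μL brought to 1200 μL → factor 1200/200 = 6
Overall dilution factor = 40 × 3 × 16 × 6 = 11520
Stock = 0.694 mg/L × 11520 = 7995 mg/L = 7.99 mg/mL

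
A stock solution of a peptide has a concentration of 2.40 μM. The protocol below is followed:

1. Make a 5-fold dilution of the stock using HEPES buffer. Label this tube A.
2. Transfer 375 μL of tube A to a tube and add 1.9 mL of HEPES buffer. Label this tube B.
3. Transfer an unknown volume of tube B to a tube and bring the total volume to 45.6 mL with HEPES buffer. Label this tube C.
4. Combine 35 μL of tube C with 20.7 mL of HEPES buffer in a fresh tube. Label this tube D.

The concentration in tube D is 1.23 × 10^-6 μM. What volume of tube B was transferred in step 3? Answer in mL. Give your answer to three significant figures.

0.420 mL

Step 1: 5-fold → factor 5
Step 2: 375 μL + 1.9 mL = 2275 μL total → factor 2275/375 = 6.0667
Step 3: v brought to 45.6 mL → factor = 45.6 mL/v
Step 4: 35 μL + 20.7 mL = 20735 μL total → factor 20735/35 = 592.43
Product of known-step factors = 17970
Overall factor = 2.40 μM / (1.23 × 10^-6 μM) = 1.9512 × 10^6
Step-3 factor = 1.9512 × 10^6 / 17970 = 108.58
v = 45.6 mL / 108.58 = 0.420 mL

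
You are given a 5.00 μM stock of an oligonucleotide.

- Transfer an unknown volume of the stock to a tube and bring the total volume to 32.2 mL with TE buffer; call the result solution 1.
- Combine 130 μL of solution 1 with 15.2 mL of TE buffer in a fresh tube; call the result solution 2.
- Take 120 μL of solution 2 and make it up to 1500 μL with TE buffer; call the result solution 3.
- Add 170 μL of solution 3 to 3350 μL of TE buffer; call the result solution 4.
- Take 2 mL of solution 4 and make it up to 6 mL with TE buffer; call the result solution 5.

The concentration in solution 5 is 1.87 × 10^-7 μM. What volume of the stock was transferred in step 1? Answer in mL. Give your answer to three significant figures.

Step 1: v brought to 32.2 mL → factor = 32.2 mL/v
Step 2: 130 μL + 15.2 mL = 15330 μL total → factor 15330/130 = 117.92
Step 3: 120 μL brought to 1500 μL → factor 1500/120 = 12.5
Step 4: 170 μL + 3350 μL = 3520 μL total → factor 3520/170 = 20.706
Step 5: 2 mL brought to 6 mL → factor 6/2 = 3
Product of known-step factors = 91564
Overall factor = 5.00 μM / (1.87 × 10^-7 μM) = 2.6738 × 10^7
Step-1 factor = 2.6738 × 10^7 / 91564 = 292.01
v = 32.2 mL / 292.01 = 0.110 mL

0.110 mL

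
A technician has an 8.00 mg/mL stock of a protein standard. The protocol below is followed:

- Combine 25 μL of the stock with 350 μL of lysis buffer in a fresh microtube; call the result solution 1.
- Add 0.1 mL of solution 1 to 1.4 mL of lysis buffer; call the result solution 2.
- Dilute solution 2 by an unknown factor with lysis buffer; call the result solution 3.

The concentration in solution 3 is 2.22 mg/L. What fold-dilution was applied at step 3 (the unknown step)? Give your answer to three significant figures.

16.0-fold

Step 1: 25 μL + 350 μL = 375 μL total → factor 375/25 = 15
Step 2: 0.1 mL + 1.4 mL = 1.5 mL total → factor 1.5/0.1 = 15
Step 3: unknown factor x
Product of known-step factors = 225
Overall factor = 8.00 mg/mL / (2.22 mg/L) = 3603.6
x = 3603.6 / 225 = 16.0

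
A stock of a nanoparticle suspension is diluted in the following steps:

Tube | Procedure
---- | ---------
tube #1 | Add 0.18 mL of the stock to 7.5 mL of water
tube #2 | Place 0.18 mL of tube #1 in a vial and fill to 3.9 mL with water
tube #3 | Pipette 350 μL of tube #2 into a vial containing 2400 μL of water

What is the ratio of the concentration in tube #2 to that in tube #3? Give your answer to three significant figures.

Step 1: 0.18 mL + 7.5 mL = 7.68 mL total → factor 7.68/0.18 = 42.667
Step 2: 0.18 mL brought to 3.9 mL → factor 3.9/0.18 = 21.667
Step 3: 350 μL + 2400 μL = 2750 μL total → factor 2750/350 = 7.8571
Dilution factor to tube #2 = 924.44; to tube #3 = 7263.5
[tube #2]/[tube #3] = (factor to tube #3)/(factor to tube #2) = 7263.5/924.44 = 7.86

7.86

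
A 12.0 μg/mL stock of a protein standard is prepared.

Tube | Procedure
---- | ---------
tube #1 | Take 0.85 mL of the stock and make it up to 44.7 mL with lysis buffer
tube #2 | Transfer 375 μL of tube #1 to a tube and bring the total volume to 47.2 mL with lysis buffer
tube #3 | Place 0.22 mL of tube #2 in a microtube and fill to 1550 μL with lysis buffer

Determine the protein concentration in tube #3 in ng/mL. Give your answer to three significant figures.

Step 1: 0.85 mL brought to 44.7 mL → factor 44.7/0.85 = 52.588
Step 2: 375 μL brought to 47.2 mL → factor 47200/375 = 125.87
Step 3: 0.22 mL brought to 1550 μL → factor 1.55/0.22 = 7.0455
Overall dilution factor = 52.588 × 125.87 × 7.0455 = 46635
Final = 12.0 μg/mL / 46635 = 0.0002573 μg/mL = 0.257 ng/mL

0.257 ng/mL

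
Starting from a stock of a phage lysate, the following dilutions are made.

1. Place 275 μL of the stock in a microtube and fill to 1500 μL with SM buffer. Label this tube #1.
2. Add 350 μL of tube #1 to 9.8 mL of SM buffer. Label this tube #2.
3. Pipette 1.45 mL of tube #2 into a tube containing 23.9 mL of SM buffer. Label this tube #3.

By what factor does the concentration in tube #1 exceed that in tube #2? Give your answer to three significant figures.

29.0

Step 1: 275 μL brought to 1500 μL → factor 1500/275 = 5.4545
Step 2: 350 μL + 9.8 mL = 10150 μL total → factor 10150/350 = 29
Dilution factor to tube #1 = 5.4545; to tube #2 = 158.18
[tube #1]/[tube #2] = (factor to tube #2)/(factor to tube #1) = 158.18/5.4545 = 29.0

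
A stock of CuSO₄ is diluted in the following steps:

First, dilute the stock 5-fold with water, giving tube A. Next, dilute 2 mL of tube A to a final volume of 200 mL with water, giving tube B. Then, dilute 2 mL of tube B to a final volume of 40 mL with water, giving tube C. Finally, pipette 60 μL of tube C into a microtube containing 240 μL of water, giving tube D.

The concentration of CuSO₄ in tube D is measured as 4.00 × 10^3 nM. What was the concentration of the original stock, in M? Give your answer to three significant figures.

Step 1: 5-fold → factor 5
Step 2: 2 mL brought to 200 mL → factor 200/2 = 100
Step 3: 2 mL brought to 40 mL → factor 40/2 = 20
Step 4: 60 μL + 240 μL = 300 μL total → factor 300/60 = 5
Overall dilution factor = 5 × 100 × 20 × 5 = 50000
Stock = 4.00 × 10^3 nM × 50000 = 2.000 × 10^8 nM = 0.200 M

0.200 M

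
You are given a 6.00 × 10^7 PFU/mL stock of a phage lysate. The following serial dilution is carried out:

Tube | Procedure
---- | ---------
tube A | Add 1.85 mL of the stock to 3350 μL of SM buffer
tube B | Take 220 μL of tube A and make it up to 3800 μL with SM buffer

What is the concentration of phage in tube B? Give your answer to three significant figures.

1.24 × 10^6 PFU/mL

Step 1: 1.85 mL + 3350 μL = 5.2 mL total → factor 5.2/1.85 = 2.8108
Step 2: 220 μL brought to 3800 μL → factor 3800/220 = 17.273
Overall dilution factor = 2.8108 × 17.273 = 48.55
Final = 6.00 × 10^7 PFU/mL / 48.55 = 1.24 × 10^6 PFU/mL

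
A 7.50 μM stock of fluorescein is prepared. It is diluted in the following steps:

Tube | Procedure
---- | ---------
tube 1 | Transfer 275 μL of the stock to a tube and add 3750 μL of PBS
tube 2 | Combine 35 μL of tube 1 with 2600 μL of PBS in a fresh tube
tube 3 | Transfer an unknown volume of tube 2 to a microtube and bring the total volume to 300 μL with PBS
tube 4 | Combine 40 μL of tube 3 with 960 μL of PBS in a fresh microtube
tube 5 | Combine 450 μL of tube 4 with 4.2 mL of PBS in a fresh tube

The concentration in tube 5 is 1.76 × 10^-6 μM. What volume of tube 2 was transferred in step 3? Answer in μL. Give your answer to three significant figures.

20.0 μL

Step 1: 275 μL + 3750 μL = 4025 μL total → factor 4025/275 = 14.636
Step 2: 35 μL + 2600 μL = 2635 μL total → factor 2635/35 = 75.286
Step 3: v brought to 300 μL → factor = 300 μL/v
Step 4: 40 μL + 960 μL = 1000 μL total → factor 1000/40 = 25
Step 5: 450 μL + 4.2 mL = 4650 μL total → factor 4650/450 = 10.333
Product of known-step factors = 2.8466 × 10^5
Overall factor = 7.50 μM / (1.76 × 10^-6 μM) = 4.2614 × 10^6
Step-3 factor = 4.2614 × 10^6 / 2.8466 × 10^5 = 14.97
v = 300 μL / 14.97 = 20.0 μL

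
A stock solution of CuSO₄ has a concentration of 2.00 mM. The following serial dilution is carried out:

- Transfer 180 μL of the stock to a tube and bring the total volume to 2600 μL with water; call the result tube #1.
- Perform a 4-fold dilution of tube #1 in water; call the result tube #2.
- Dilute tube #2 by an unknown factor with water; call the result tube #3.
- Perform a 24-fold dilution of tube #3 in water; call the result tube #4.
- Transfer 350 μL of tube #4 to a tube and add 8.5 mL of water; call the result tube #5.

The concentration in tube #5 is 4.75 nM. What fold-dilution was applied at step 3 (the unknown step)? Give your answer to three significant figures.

12.0-fold

Step 1: 180 μL brought to 2600 μL → factor 2600/180 = 14.444
Step 2: 4-fold → factor 4
Step 3: unknown factor x
Step 4: 24-fold → factor 24
Step 5: 350 μL + 8.5 mL = 8850 μL total → factor 8850/350 = 25.286
Product of known-step factors = 35063
Overall factor = 2.00 mM / (4.75 nM) = 4.2105 × 10^5
x = 4.2105 × 10^5 / 35063 = 12.0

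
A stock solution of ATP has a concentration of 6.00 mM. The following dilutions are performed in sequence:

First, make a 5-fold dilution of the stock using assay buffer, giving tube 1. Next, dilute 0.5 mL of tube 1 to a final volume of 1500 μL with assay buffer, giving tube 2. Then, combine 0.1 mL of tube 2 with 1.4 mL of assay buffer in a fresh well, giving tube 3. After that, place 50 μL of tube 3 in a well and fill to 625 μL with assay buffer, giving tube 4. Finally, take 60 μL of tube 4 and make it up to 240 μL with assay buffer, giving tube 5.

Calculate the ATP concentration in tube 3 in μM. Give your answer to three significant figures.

26.7 μM

Step 1: 5-fold → factor 5
Step 2: 0.5 mL brought to 1500 μL → factor 1.5/0.5 = 3
Step 3: 0.1 mL + 1.4 mL = 1.5 mL total → factor 1.5/0.1 = 15
Dilution factor through tube 3 = 5 × 3 × 15 = 225
[tube 3] = 6.00 mM / 225 = 0.02667 mM = 26.7 μM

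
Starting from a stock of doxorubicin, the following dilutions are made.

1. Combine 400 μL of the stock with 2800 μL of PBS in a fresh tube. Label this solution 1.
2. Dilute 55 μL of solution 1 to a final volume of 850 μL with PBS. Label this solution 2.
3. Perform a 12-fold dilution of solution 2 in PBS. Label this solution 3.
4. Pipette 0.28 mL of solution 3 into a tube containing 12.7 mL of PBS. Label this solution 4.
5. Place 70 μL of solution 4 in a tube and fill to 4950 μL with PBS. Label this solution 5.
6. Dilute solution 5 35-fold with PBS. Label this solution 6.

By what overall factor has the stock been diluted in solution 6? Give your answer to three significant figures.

1.70 × 10^8

Step 1: 400 μL + 2800 μL = 3200 μL total → factor 3200/400 = 8
Step 2: 55 μL brought to 850 μL → factor 850/55 = 15.455
Step 3: 12-fold → factor 12
Step 4: 0.28 mL + 12.7 mL = 12.98 mL total → factor 12.98/0.28 = 46.357
Step 5: 70 μL brought to 4950 μL → factor 4950/70 = 70.714
Step 6: 35-fold → factor 35
Overall dilution factor = 8 × 15.455 × 12 × 46.357 × 70.714 × 35 = 1.7022 × 10^8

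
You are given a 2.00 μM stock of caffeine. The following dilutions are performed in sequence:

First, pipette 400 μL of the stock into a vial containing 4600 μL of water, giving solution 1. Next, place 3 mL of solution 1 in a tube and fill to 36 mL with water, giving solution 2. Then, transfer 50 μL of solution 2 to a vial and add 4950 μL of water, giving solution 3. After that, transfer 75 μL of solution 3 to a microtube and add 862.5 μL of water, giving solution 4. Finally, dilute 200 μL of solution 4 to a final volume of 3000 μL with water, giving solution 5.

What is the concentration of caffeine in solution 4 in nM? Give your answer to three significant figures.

Step 1: 400 μL + 4600 μL = 5000 μL total → factor 5000/400 = 12.5
Step 2: 3 mL brought to 36 mL → factor 36/3 = 12
Step 3: 50 μL + 4950 μL = 5000 μL total → factor 5000/50 = 100
Step 4: 75 μL + 862.5 μL = 937.5 μL total → factor 937.5/75 = 12.5
Dilution factor through solution 4 = 12.5 × 12 × 100 × 12.5 = 1.875 × 10^5
[solution 4] = 2.00 μM / 1.875 × 10^5 = 1.067 × 10^-5 μM = 0.0107 nM

0.0107 nM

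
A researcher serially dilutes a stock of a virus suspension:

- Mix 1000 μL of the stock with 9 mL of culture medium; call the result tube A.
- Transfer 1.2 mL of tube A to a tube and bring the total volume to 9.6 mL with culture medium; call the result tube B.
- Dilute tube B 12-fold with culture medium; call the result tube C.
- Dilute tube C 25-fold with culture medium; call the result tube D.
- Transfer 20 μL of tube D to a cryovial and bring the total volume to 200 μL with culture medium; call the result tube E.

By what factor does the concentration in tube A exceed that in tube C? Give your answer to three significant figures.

Step 1: 1000 μL + 9 mL = 10000 μL total → factor 10000/1000 = 10
Step 2: 1.2 mL brought to 9.6 mL → factor 9.6/1.2 = 8
Step 3: 12-fold → factor 12
Dilution factor to tube A = 10; to tube C = 960
[tube A]/[tube C] = (factor to tube C)/(factor to tube A) = 960/10 = 96.0

96.0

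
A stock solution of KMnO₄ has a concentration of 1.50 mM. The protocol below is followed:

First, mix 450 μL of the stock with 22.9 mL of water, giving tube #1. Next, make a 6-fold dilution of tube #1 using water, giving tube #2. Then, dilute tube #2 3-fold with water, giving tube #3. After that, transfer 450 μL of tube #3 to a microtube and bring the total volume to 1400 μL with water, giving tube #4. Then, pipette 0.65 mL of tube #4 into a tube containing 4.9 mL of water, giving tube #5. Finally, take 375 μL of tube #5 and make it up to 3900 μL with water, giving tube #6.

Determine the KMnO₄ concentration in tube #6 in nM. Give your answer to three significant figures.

Step 1: 450 μL + 22.9 mL = 23350 μL total → factor 23350/450 = 51.889
Step 2: 6-fold → factor 6
Step 3: 3-fold → factor 3
Step 4: 450 μL brought to 1400 μL → factor 1400/450 = 3.1111
Step 5: 0.65 mL + 4.9 mL = 5.55 mL total → factor 5.55/0.65 = 8.5385
Step 6: 375 μL brought to 3900 μL → factor 3900/375 = 10.4
Overall dilution factor = 51.889 × 6 × 3 × 3.1111 × 8.5385 × 10.4 = 2.5803 × 10^5
Final = 1.50 mM / 2.5803 × 10^5 = 5.813 × 10^-6 mM = 5.81 nM

5.81 nM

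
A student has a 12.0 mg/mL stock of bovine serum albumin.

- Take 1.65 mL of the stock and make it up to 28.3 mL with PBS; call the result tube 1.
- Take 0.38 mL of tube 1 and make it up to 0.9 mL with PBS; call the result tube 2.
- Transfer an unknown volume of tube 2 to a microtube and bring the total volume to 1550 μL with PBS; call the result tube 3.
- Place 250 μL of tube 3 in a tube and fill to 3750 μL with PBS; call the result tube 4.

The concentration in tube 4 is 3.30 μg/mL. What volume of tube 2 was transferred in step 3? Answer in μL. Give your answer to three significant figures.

Step 1: 1.65 mL brought to 28.3 mL → factor 28.3/1.65 = 17.152
Step 2: 0.38 mL brought to 0.9 mL → factor 0.9/0.38 = 2.3684
Step 3: v brought to 1550 μL → factor = 1550 μL/v
Step 4: 250 μL brought to 3750 μL → factor 3750/250 = 15
Product of known-step factors = 609.33
Overall factor = 12.0 mg/mL / (3.30 μg/mL) = 3636.4
Step-3 factor = 3636.4 / 609.33 = 5.9678
v = 1550 μL / 5.9678 = 260 μL

260 μL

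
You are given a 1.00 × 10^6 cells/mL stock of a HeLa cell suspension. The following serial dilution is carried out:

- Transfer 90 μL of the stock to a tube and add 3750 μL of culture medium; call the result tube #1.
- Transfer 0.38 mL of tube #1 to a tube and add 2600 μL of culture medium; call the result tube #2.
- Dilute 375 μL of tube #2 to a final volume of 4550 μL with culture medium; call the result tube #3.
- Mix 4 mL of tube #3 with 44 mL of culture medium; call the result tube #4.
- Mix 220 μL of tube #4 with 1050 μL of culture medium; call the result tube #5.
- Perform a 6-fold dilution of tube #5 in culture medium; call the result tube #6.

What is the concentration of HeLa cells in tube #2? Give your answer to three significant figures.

2.99 × 10^3 cells/mL

Step 1: 90 μL + 3750 μL = 3840 μL total → factor 3840/90 = 42.667
Step 2: 0.38 mL + 2600 μL = 2.98 mL total → factor 2.98/0.38 = 7.8421
Dilution factor through tube #2 = 42.667 × 7.8421 = 334.6
[tube #2] = 1.00 × 10^6 cells/mL / 334.6 = 2.99 × 10^3 cells/mL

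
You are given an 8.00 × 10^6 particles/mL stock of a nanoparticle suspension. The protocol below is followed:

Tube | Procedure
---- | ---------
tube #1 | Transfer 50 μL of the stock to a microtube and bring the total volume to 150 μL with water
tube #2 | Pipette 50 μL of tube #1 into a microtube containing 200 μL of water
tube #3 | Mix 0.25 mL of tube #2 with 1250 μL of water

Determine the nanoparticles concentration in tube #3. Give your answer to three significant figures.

Step 1: 50 μL brought to 150 μL → factor 150/50 = 3
Step 2: 50 μL + 200 μL = 250 μL total → factor 250/50 = 5
Step 3: 0.25 mL + 1250 μL = 1.5 mL total → factor 1.5/0.25 = 6
Overall dilution factor = 3 × 5 × 6 = 90
Final = 8.00 × 10^6 particles/mL / 90 = 8.89 × 10^4 particles/mL

8.89 × 10^4 particles/mL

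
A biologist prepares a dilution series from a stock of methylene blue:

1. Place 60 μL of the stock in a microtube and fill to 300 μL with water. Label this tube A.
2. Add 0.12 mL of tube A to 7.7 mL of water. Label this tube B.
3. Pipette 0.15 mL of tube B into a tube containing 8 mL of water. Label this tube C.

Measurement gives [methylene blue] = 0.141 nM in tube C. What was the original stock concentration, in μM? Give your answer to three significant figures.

2.50 μM

Step 1: 60 μL brought to 300 μL → factor 300/60 = 5
Step 2: 0.12 mL + 7.7 mL = 7.82 mL total → factor 7.82/0.12 = 65.167
Step 3: 0.15 mL + 8 mL = 8.15 mL total → factor 8.15/0.15 = 54.333
Overall dilution factor = 5 × 65.167 × 54.333 = 17704
Stock = 0.141 nM × 17704 = 2496 nM = 2.50 μM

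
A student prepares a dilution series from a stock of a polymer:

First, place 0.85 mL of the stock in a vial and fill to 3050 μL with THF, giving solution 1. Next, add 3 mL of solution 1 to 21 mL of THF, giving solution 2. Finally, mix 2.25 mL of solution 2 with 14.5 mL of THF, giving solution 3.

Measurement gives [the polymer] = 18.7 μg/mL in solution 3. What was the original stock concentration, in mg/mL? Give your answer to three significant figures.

Step 1: 0.85 mL brought to 3050 μL → factor 3.05/0.85 = 3.5882
Step 2: 3 mL + 21 mL = 24 mL total → factor 24/3 = 8
Step 3: 2.25 mL + 14.5 mL = 16.75 mL total → factor 16.75/2.25 = 7.4444
Overall dilution factor = 3.5882 × 8 × 7.4444 = 213.7
Stock = 18.7 μg/mL × 213.7 = 3996 μg/mL = 4.00 mg/mL

4.00 mg/mL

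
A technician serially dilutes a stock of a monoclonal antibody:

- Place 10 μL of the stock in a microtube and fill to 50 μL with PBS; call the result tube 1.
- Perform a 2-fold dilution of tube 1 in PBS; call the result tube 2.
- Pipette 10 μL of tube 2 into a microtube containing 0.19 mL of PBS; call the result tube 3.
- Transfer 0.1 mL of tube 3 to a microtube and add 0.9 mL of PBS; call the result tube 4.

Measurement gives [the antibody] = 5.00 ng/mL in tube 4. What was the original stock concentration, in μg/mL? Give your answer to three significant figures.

10.0 μg/mL

Step 1: 10 μL brought to 50 μL → factor 50/10 = 5
Step 2: 2-fold → factor 2
Step 3: 10 μL + 0.19 mL = 200 μL total → factor 200/10 = 20
Step 4: 0.1 mL + 0.9 mL = 1 mL total → factor 1/0.1 = 10
Overall dilution factor = 5 × 2 × 20 × 10 = 2000
Stock = 5.00 ng/mL × 2000 = 1.000 × 10^4 ng/mL = 10.0 μg/mL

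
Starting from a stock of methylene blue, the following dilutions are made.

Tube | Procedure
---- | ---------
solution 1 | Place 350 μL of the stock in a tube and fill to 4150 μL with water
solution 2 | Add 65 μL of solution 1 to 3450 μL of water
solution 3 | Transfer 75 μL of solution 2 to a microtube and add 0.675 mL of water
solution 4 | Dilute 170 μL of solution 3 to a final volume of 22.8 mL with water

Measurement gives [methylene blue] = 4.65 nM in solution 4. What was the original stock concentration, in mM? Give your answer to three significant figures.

4.00 mM

Step 1: 350 μL brought to 4150 μL → factor 4150/350 = 11.857
Step 2: 65 μL + 3450 μL = 3515 μL total → factor 3515/65 = 54.077
Step 3: 75 μL + 0.675 mL = 750 μL total → factor 750/75 = 10
Step 4: 170 μL brought to 22.8 mL → factor 22800/170 = 134.12
Overall dilution factor = 11.857 × 54.077 × 10 × 134.12 = 8.5996 × 10^5
Stock = 4.65 nM × 8.5996 × 10^5 = 3.999 × 10^6 nM = 4.00 mM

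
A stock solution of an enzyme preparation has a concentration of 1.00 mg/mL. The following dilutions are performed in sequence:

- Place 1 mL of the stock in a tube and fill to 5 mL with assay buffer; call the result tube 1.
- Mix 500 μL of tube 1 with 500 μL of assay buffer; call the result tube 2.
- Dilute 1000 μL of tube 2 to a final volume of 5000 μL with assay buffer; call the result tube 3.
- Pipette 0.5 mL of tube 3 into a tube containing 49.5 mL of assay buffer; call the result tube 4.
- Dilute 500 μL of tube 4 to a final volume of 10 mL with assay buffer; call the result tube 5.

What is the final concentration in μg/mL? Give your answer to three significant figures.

Step 1: 1 mL brought to 5 mL → factor 5/1 = 5
Step 2: 500 μL + 500 μL = 1000 μL total → factor 1000/500 = 2
Step 3: 1000 μL brought to 5000 μL → factor 5000/1000 = 5
Step 4: 0.5 mL + 49.5 mL = 50 mL total → factor 50/0.5 = 100
Step 5: 500 μL brought to 10 mL → factor 10000/500 = 20
Overall dilution factor = 5 × 2 × 5 × 100 × 20 = 1 × 10^5
Final = 1.00 mg/mL / 1 × 10^5 = 1.000 × 10^-5 mg/mL = 0.0100 μg/mL

0.0100 μg/mL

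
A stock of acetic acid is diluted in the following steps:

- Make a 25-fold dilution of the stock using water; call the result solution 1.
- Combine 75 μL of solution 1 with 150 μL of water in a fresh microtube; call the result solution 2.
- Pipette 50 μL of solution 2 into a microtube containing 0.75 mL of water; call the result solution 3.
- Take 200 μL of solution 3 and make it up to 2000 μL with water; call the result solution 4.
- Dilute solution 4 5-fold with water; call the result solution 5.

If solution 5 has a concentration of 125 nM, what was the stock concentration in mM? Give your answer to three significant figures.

Step 1: 25-fold → factor 25
Step 2: 75 μL + 150 μL = 225 μL total → factor 225/75 = 3
Step 3: 50 μL + 0.75 mL = 800 μL total → factor 800/50 = 16
Step 4: 200 μL brought to 2000 μL → factor 2000/200 = 10
Step 5: 5-fold → factor 5
Overall dilution factor = 25 × 3 × 16 × 10 × 5 = 60000
Stock = 125 nM × 60000 = 7.500 × 10^6 nM = 7.50 mM

7.50 mM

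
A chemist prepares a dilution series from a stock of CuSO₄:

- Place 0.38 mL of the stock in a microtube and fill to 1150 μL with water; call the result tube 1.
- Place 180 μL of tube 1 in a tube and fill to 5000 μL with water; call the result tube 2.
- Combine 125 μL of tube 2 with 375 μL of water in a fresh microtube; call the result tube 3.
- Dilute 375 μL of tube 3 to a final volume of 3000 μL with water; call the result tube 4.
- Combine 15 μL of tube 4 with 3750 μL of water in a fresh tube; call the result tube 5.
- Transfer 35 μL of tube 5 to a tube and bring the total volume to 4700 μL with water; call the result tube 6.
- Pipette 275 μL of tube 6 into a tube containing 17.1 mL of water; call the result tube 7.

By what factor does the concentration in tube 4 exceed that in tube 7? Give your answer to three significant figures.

Step 1: 0.38 mL brought to 1150 μL → factor 1.15/0.38 = 3.0263
Step 2: 180 μL brought to 5000 μL → factor 5000/180 = 27.778
Step 3: 125 μL + 375 μL = 500 μL total → factor 500/125 = 4
Step 4: 375 μL brought to 3000 μL → factor 3000/375 = 8
Step 5: 15 μL + 3750 μL = 3765 μL total → factor 3765/15 = 251
Step 6: 35 μL brought to 4700 μL → factor 4700/35 = 134.29
Step 7: 275 μL + 17.1 mL = 17375 μL total → factor 17375/275 = 63.182
Dilution factor to tube 4 = 2690.1; to tube 7 = 5.7287 × 10^9
[tube 4]/[tube 7] = (factor to tube 7)/(factor to tube 4) = 5.7287 × 10^9/2690.1 = 2.13 × 10^6

2.13 × 10^6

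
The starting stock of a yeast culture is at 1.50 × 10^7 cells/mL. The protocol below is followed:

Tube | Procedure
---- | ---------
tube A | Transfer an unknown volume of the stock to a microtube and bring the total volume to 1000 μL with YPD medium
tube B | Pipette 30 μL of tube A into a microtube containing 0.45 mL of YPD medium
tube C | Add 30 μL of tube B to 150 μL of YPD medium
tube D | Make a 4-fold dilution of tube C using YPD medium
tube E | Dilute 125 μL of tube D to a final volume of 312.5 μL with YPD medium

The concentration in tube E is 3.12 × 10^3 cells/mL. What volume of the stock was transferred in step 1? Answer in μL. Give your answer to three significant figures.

Step 1: v brought to 1000 μL → factor = 1000 μL/v
Step 2: 30 μL + 0.45 mL = 480 μL total → factor 480/30 = 16
Step 3: 30 μL + 150 μL = 180 μL total → factor 180/30 = 6
Step 4: 4-fold → factor 4
Step 5: 125 μL brought to 312.5 μL → factor 312.5/125 = 2.5
Product of known-step factors = 960
Overall factor = 1.50 × 10^7 cells/mL / (3.12 × 10^3 cells/mL) = 4807.7
Step-1 factor = 4807.7 / 960 = 5.008
v = 1000 μL / 5.008 = 200 μL

200 μL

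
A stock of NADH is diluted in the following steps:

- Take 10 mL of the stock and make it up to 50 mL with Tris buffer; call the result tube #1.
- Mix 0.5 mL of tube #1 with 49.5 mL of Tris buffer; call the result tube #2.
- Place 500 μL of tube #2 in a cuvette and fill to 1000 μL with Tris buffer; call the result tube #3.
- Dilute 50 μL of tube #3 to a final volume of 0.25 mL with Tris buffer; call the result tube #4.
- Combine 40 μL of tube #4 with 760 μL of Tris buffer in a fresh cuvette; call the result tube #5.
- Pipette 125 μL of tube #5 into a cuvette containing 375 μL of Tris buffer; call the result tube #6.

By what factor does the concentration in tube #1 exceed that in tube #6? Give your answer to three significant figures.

8.00 × 10^4

Step 1: 10 mL brought to 50 mL → factor 50/10 = 5
Step 2: 0.5 mL + 49.5 mL = 50 mL total → factor 50/0.5 = 100
Step 3: 500 μL brought to 1000 μL → factor 1000/500 = 2
Step 4: 50 μL brought to 0.25 mL → factor 250/50 = 5
Step 5: 40 μL + 760 μL = 800 μL total → factor 800/40 = 20
Step 6: 125 μL + 375 μL = 500 μL total → factor 500/125 = 4
Dilution factor to tube #1 = 5; to tube #6 = 4 × 10^5
[tube #1]/[tube #6] = (factor to tube #6)/(factor to tube #1) = 4 × 10^5/5 = 8.00 × 10^4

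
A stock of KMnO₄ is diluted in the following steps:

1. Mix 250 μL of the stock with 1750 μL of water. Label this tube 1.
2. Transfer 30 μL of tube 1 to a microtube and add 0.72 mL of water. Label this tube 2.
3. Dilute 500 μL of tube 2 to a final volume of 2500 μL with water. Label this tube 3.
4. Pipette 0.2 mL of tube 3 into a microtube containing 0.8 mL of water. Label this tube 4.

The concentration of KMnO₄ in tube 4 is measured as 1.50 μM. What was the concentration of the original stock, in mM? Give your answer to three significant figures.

7.50 mM

Step 1: 250 μL + 1750 μL = 2000 μL total → factor 2000/250 = 8
Step 2: 30 μL + 0.72 mL = 750 μL total → factor 750/30 = 25
Step 3: 500 μL brought to 2500 μL → factor 2500/500 = 5
Step 4: 0.2 mL + 0.8 mL = 1 mL total → factor 1/0.2 = 5
Overall dilution factor = 8 × 25 × 5 × 5 = 5000
Stock = 1.50 μM × 5000 = 7500 μM = 7.50 mM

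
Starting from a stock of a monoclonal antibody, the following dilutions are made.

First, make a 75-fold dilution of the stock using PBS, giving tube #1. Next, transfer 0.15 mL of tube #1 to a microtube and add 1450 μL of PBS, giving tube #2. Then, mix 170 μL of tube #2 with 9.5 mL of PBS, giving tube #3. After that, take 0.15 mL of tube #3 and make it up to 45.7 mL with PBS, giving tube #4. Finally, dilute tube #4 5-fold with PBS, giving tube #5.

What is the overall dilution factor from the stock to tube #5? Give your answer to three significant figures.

6.93 × 10^7

Step 1: 75-fold → factor 75
Step 2: 0.15 mL + 1450 μL = 1.6 mL total → factor 1.6/0.15 = 10.667
Step 3: 170 μL + 9.5 mL = 9670 μL total → factor 9670/170 = 56.882
Step 4: 0.15 mL brought to 45.7 mL → factor 45.7/0.15 = 304.67
Step 5: 5-fold → factor 5
Overall dilution factor = 75 × 10.667 × 56.882 × 304.67 × 5 = 6.9321 × 10^7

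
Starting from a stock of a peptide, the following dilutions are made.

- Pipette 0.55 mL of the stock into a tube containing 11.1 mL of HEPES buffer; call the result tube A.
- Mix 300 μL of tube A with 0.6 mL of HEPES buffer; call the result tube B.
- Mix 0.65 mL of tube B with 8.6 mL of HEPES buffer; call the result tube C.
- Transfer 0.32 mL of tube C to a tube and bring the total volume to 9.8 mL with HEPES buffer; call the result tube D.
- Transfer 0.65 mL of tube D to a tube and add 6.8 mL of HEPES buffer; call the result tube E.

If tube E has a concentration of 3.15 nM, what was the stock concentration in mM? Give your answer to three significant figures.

1.00 mM

Step 1: 0.55 mL + 11.1 mL = 11.65 mL total → factor 11.65/0.55 = 21.182
Step 2: 300 μL + 0.6 mL = 900 μL total → factor 900/300 = 3
Step 3: 0.65 mL + 8.6 mL = 9.25 mL total → factor 9.25/0.65 = 14.231
Step 4: 0.32 mL brought to 9.8 mL → factor 9.8/0.32 = 30.625
Step 5: 0.65 mL + 6.8 mL = 7.45 mL total → factor 7.45/0.65 = 11.462
Overall dilution factor = 21.182 × 3 × 14.231 × 30.625 × 11.462 = 3.1742 × 10^5
Stock = 3.15 nM × 3.1742 × 10^5 = 9.999 × 10^5 nM = 1.00 mM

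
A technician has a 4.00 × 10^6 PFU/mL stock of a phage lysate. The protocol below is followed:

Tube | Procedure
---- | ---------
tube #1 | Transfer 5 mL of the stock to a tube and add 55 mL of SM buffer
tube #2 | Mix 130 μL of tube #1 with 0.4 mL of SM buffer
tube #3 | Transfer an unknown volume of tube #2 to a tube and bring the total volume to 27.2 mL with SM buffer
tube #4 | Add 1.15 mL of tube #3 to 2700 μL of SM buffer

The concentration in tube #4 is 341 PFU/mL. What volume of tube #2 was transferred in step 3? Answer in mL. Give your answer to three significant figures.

0.380 mL

Step 1: 5 mL + 55 mL = 60 mL total → factor 60/5 = 12
Step 2: 130 μL + 0.4 mL = 530 μL total → factor 530/130 = 4.0769
Step 3: v brought to 27.2 mL → factor = 27.2 mL/v
Step 4: 1.15 mL + 2700 μL = 3.85 mL total → factor 3.85/1.15 = 3.3478
Product of known-step factors = 163.79
Overall factor = 4.00 × 10^6 PFU/mL / (341 PFU/mL) = 11730
Step-3 factor = 11730 / 163.79 = 71.619
v = 27.2 mL / 71.619 = 0.380 mL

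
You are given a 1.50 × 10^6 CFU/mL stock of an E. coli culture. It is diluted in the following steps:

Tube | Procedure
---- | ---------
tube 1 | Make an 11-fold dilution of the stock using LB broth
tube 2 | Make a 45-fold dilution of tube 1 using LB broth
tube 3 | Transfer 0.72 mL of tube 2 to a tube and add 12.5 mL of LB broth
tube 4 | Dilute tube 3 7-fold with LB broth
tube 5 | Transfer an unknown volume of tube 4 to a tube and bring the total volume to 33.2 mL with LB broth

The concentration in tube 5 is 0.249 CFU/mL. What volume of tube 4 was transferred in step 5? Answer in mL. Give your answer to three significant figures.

0.351 mL

Step 1: 11-fold → factor 11
Step 2: 45-fold → factor 45
Step 3: 0.72 mL + 12.5 mL = 13.22 mL total → factor 13.22/0.72 = 18.361
Step 4: 7-fold → factor 7
Step 5: v brought to 33.2 mL → factor = 33.2 mL/v
Product of known-step factors = 63621
Overall factor = 1.50 × 10^6 CFU/mL / (0.249 CFU/mL) = 6.0241 × 10^6
Step-5 factor = 6.0241 × 10^6 / 63621 = 94.687
v = 33.2 mL / 94.687 = 0.351 mL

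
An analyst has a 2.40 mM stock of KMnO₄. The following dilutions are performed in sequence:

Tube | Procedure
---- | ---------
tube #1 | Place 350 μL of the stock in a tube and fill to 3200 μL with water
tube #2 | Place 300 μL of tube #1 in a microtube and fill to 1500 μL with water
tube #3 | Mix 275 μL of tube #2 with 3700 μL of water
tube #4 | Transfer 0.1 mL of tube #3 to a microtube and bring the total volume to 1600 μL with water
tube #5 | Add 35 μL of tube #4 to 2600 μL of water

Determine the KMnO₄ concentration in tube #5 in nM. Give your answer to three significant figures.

Step 1: 350 μL brought to 3200 μL → factor 3200/350 = 9.1429
Step 2: 300 μL brought to 1500 μL → factor 1500/300 = 5
Step 3: 275 μL + 3700 μL = 3975 μL total → factor 3975/275 = 14.455
Step 4: 0.1 mL brought to 1600 μL → factor 1.6/0.1 = 16
Step 5: 35 μL + 2600 μL = 2635 μL total → factor 2635/35 = 75.286
Overall dilution factor = 9.1429 × 5 × 14.455 × 16 × 75.286 = 7.9596 × 10^5
Final = 2.40 mM / 7.9596 × 10^5 = 3.015 × 10^-6 mM = 3.02 nM

3.02 nM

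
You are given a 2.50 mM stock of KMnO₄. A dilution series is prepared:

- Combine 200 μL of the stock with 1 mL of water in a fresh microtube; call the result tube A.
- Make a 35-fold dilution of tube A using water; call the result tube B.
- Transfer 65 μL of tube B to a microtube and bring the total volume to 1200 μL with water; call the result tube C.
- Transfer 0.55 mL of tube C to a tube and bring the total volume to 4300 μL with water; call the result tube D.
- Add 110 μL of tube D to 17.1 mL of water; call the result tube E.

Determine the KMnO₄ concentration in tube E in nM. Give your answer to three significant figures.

Step 1: 200 μL + 1 mL = 1200 μL total → factor 1200/200 = 6
Step 2: 35-fold → factor 35
Step 3: 65 μL brought to 1200 μL → factor 1200/65 = 18.462
Step 4: 0.55 mL brought to 4300 μL → factor 4.3/0.55 = 7.8182
Step 5: 110 μL + 17.1 mL = 17210 μL total → factor 17210/110 = 156.45
Overall dilution factor = 6 × 35 × 18.462 × 7.8182 × 156.45 = 4.7422 × 10^6
Final = 2.50 mM / 4.7422 × 10^6 = 5.272 × 10^-7 mM = 0.527 nM

0.527 nM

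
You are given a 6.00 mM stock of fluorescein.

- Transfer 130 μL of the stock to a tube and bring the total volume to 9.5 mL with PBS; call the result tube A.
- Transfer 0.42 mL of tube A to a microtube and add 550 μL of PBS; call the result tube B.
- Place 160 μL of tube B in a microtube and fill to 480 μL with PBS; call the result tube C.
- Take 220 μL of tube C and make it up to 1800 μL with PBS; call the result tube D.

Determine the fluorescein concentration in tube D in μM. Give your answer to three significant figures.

1.45 μM

Step 1: 130 μL brought to 9.5 mL → factor 9500/130 = 73.077
Step 2: 0.42 mL + 550 μL = 0.97 mL total → factor 0.97/0.42 = 2.3095
Step 3: 160 μL brought to 480 μL → factor 480/160 = 3
Step 4: 220 μL brought to 1800 μL → factor 1800/220 = 8.1818
Overall dilution factor = 73.077 × 2.3095 × 3 × 8.1818 = 4142.6
Final = 6.00 mM / 4142.6 = 0.001448 mM = 1.45 μM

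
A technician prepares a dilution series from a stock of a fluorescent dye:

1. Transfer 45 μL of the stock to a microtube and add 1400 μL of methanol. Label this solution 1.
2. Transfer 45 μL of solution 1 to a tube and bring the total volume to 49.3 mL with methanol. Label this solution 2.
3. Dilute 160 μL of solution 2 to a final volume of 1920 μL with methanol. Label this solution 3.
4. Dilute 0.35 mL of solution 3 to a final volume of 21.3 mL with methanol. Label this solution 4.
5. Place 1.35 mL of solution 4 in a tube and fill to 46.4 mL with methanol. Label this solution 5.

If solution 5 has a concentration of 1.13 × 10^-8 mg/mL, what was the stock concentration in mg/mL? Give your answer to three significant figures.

Step 1: 45 μL + 1400 μL = 1445 μL total → factor 1445/45 = 32.111
Step 2: 45 μL brought to 49.3 mL → factor 49300/45 = 1095.6
Step 3: 160 μL brought to 1920 μL → factor 1920/160 = 12
Step 4: 0.35 mL brought to 21.3 mL → factor 21.3/0.35 = 60.857
Step 5: 1.35 mL brought to 46.4 mL → factor 46.4/1.35 = 34.37
Overall dilution factor = 32.111 × 1095.6 × 12 × 60.857 × 34.37 = 8.8301 × 10^8
Stock = 1.13 × 10^-8 mg/mL × 8.8301 × 10^8 = 9.98 mg/mL

9.98 mg/mL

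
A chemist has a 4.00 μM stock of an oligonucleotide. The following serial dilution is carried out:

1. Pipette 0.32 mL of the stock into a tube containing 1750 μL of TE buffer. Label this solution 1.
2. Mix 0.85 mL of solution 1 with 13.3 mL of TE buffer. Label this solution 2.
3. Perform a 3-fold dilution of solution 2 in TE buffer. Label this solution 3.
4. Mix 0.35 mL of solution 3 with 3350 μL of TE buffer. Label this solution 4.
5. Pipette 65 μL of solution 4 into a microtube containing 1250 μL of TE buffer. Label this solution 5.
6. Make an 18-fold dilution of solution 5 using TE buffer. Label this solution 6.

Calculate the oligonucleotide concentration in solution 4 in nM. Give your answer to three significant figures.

Step 1: 0.32 mL + 1750 μL = 2.07 mL total → factor 2.07/0.32 = 6.4688
Step 2: 0.85 mL + 13.3 mL = 14.15 mL total → factor 14.15/0.85 = 16.647
Step 3: 3-fold → factor 3
Step 4: 0.35 mL + 3350 μL = 3.7 mL total → factor 3.7/0.35 = 10.571
Dilution factor through solution 4 = 6.4688 × 16.647 × 3 × 10.571 = 3415.2
[solution 4] = 4.00 μM / 3415.2 = 0.001171 μM = 1.17 nM

1.17 nM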